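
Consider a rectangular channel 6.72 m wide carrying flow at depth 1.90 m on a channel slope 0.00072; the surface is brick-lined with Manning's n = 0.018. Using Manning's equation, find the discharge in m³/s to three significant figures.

A = b·y = 6.72 × 1.90 = 12.77 m²
P = b + 2y = 6.72 + 2×1.90 = 10.52 m
R = A/P = 12.77/10.52 = 1.214 m
Q = (1/n)·A·R^(2/3)·S^(1/2) = (1/0.018) × 12.77 × 1.214^(2/3) × 0.00072^(1/2) = 21.66 m³/s

21.7 m³/s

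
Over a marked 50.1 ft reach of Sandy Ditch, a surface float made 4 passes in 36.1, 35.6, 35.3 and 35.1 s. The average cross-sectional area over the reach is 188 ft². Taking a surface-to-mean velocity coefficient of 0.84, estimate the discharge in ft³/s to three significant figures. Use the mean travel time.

223 ft³/s

t̄ = (36.1 + 35.6 + 35.3 + 35.1) / 4 = 35.525 s
v_surface = L / t̄ = 50.1 / 35.525 = 1.410 ft/s
v_mean = 0.84 × 1.410 = 1.185 ft/s
Q = A × v_mean = 188 × 1.185 = 222.7 ft³/s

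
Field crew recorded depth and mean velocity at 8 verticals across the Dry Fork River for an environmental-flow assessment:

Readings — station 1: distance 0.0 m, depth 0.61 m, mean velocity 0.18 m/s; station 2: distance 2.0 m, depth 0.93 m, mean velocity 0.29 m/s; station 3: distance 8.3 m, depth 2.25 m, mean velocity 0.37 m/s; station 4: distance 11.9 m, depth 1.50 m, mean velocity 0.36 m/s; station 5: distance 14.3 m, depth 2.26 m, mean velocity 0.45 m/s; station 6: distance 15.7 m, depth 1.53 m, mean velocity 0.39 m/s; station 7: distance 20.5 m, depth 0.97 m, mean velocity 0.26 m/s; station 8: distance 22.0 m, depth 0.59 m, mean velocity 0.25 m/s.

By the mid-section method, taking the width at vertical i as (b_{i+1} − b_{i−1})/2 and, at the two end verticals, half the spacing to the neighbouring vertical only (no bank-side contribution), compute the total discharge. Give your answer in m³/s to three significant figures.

w_1 = (2.0 − 0.0)/2 = 1 m; q_1 = 0.18 × 0.61 × 1 = 0.1098 m³/s
w_2 = (8.3 − 0.0)/2 = 4.15 m; q_2 = 0.29 × 0.93 × 4.15 = 1.119 m³/s
w_3 = (11.9 − 2.0)/2 = 4.95 m; q_3 = 0.37 × 2.25 × 4.95 = 4.121 m³/s
w_4 = (14.3 − 8.3)/2 = 3 m; q_4 = 0.36 × 1.50 × 3 = 1.620 m³/s
w_5 = (15.7 − 11.9)/2 = 1.9 m; q_5 = 0.45 × 2.26 × 1.9 = 1.932 m³/s
w_6 = (20.5 − 14.3)/2 = 3.1 m; q_6 = 0.39 × 1.53 × 3.1 = 1.850 m³/s
w_7 = (22.0 − 15.7)/2 = 3.15 m; q_7 = 0.26 × 0.97 × 3.15 = 0.7944 m³/s
w_8 = (22.0 − 20.5)/2 = 0.75 m; q_8 = 0.25 × 0.59 × 0.75 = 0.1106 m³/s
Q = Σ qᵢ = 11.66 m³/s

11.7 m³/s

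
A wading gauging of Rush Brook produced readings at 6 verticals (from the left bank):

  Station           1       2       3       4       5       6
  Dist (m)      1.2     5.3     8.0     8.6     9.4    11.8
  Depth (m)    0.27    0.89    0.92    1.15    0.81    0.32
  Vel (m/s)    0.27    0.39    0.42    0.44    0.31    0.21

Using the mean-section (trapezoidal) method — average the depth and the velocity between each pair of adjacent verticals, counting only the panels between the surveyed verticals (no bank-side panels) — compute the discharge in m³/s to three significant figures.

Panel 1-2: Δb = 4.1 m, d̄ = (0.27+0.89)/2 = 0.58, v̄ = (0.27+0.39)/2 = 0.33 → q = 4.1×0.58×0.33 = 0.7847 m³/s
Panel 2-3: Δb = 2.7 m, d̄ = (0.89+0.92)/2 = 0.905, v̄ = (0.39+0.42)/2 = 0.405 → q = 2.7×0.905×0.405 = 0.9896 m³/s
Panel 3-4: Δb = 0.6 m, d̄ = (0.92+1.15)/2 = 1.035, v̄ = (0.42+0.44)/2 = 0.43 → q = 0.6×1.035×0.43 = 0.2670 m³/s
Panel 4-5: Δb = 0.8 m, d̄ = (1.15+0.81)/2 = 0.98, v̄ = (0.44+0.31)/2 = 0.375 → q = 0.8×0.98×0.375 = 0.2940 m³/s
Panel 5-6: Δb = 2.4 m, d̄ = (0.81+0.32)/2 = 0.565, v̄ = (0.31+0.21)/2 = 0.26 → q = 2.4×0.565×0.26 = 0.3526 m³/s
Q = Σ q = 2.688 m³/s

2.69 m³/s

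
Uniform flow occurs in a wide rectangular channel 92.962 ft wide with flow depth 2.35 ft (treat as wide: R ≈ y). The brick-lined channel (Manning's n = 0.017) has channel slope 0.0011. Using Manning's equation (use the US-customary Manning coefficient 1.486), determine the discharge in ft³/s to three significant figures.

1120 ft³/s

A = b·y = 92.962 × 2.35 = 218.5 ft²
Wide channel: R ≈ y = 2.35 ft
Q = (1.486/n)·A·R^(2/3)·S^(1/2) = (1.486/0.017) × 218.5 × 2.350^(2/3) × 0.0011^(1/2) = 1119 ft³/s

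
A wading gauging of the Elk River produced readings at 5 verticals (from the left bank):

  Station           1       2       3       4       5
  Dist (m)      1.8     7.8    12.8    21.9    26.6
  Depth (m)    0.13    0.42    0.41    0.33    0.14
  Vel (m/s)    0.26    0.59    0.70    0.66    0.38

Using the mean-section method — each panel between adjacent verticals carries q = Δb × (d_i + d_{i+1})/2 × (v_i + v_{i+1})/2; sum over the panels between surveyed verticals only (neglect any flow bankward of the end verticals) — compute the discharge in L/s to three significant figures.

4900 L/s

Panel 1-2: Δb = 6 m, d̄ = (0.13+0.42)/2 = 0.275, v̄ = (0.26+0.59)/2 = 0.425 → q = 6×0.275×0.425 = 0.7013 m³/s
Panel 2-3: Δb = 5 m, d̄ = (0.42+0.41)/2 = 0.415, v̄ = (0.59+0.70)/2 = 0.645 → q = 5×0.415×0.645 = 1.338 m³/s
Panel 3-4: Δb = 9.1 m, d̄ = (0.41+0.33)/2 = 0.37, v̄ = (0.70+0.66)/2 = 0.68 → q = 9.1×0.37×0.68 = 2.290 m³/s
Panel 4-5: Δb = 4.7 m, d̄ = (0.33+0.14)/2 = 0.235, v̄ = (0.66+0.38)/2 = 0.52 → q = 4.7×0.235×0.52 = 0.5743 m³/s
Q = Σ q = 4.904 m³/s
= 4.904 × 1000 = 4904 L/s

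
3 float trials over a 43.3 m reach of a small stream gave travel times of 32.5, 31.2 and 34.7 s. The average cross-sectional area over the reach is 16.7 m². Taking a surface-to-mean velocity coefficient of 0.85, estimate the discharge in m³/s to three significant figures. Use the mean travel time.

18.7 m³/s

t̄ = (32.5 + 31.2 + 34.7) / 3 = 32.8 s
v_surface = L / t̄ = 43.3 / 32.8 = 1.320 m/s
v_mean = 0.85 × 1.320 = 1.122 m/s
Q = A × v_mean = 16.7 × 1.122 = 18.74 m³/s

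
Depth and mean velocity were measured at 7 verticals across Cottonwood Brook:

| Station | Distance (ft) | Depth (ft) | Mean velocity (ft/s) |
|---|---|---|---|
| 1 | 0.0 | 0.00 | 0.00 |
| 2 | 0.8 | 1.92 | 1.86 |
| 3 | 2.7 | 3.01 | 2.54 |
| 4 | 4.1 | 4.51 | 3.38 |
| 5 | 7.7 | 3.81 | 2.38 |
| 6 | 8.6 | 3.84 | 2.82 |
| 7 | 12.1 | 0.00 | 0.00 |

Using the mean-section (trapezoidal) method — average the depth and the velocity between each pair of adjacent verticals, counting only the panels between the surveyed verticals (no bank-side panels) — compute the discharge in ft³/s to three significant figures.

88.2 ft³/s

Panel 1-2: Δb = 0.8 ft, d̄ = (0.00+1.92)/2 = 0.96, v̄ = (0.00+1.86)/2 = 0.93 → q = 0.8×0.96×0.93 = 0.7142 ft³/s
Panel 2-3: Δb = 1.9 ft, d̄ = (1.92+3.01)/2 = 2.465, v̄ = (1.86+2.54)/2 = 2.2 → q = 1.9×2.465×2.2 = 10.30 ft³/s
Panel 3-4: Δb = 1.4 ft, d̄ = (3.01+4.51)/2 = 3.76, v̄ = (2.54+3.38)/2 = 2.96 → q = 1.4×3.76×2.96 = 15.58 ft³/s
Panel 4-5: Δb = 3.6 ft, d̄ = (4.51+3.81)/2 = 4.16, v̄ = (3.38+2.38)/2 = 2.88 → q = 3.6×4.16×2.88 = 43.13 ft³/s
Panel 5-6: Δb = 0.9 ft, d̄ = (3.81+3.84)/2 = 3.825, v̄ = (2.38+2.82)/2 = 2.6 → q = 0.9×3.825×2.6 = 8.951 ft³/s
Panel 6-7: Δb = 3.5 ft, d̄ = (3.84+0.00)/2 = 1.92, v̄ = (2.82+0.00)/2 = 1.41 → q = 3.5×1.92×1.41 = 9.475 ft³/s
Q = Σ q = 88.16 ft³/s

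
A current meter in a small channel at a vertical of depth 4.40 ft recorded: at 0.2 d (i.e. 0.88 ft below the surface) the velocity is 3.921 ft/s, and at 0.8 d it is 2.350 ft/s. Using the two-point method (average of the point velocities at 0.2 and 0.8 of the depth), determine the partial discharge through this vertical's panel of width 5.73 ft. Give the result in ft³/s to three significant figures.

79.1 ft³/s

v̄ = (3.921 + 2.350) / 2 = 3.136 ft/s
q = v̄ × d × w = 3.136 × 4.40 × 5.73 = 79.05 ft³/s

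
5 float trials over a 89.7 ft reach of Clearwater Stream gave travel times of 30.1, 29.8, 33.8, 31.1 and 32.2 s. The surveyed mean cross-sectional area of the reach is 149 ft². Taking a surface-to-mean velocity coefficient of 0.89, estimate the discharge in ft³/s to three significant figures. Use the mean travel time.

379 ft³/s

t̄ = (30.1 + 29.8 + 33.8 + 31.1 + 32.2) / 5 = 31.4 s
v_surface = L / t̄ = 89.7 / 31.4 = 2.857 ft/s
v_mean = 0.89 × 2.857 = 2.542 ft/s
Q = A × v_mean = 149 × 2.542 = 378.8 ft³/s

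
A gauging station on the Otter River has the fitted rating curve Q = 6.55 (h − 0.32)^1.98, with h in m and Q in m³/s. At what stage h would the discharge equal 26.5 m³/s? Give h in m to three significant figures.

h − h₀ = (Q/C)^(1/b) = (26.5/6.55)^(1/1.98) = 2.026 m
h = 0.32 + 2.026 = 2.346 m

2.35 m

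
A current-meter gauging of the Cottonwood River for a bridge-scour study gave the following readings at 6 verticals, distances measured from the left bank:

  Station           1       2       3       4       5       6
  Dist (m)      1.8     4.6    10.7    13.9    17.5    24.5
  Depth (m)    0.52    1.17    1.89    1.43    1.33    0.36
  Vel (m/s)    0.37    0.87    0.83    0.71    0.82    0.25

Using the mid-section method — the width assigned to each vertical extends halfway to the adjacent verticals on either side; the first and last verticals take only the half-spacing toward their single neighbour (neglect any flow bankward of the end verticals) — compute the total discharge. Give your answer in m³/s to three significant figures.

w_1 = (4.6 − 1.8)/2 = 1.4 m; q_1 = 0.37 × 0.52 × 1.4 = 0.2694 m³/s
w_2 = (10.7 − 1.8)/2 = 4.45 m; q_2 = 0.87 × 1.17 × 4.45 = 4.530 m³/s
w_3 = (13.9 − 4.6)/2 = 4.65 m; q_3 = 0.83 × 1.89 × 4.65 = 7.294 m³/s
w_4 = (17.5 − 10.7)/2 = 3.4 m; q_4 = 0.71 × 1.43 × 3.4 = 3.452 m³/s
w_5 = (24.5 − 13.9)/2 = 5.3 m; q_5 = 0.82 × 1.33 × 5.3 = 5.780 m³/s
w_6 = (24.5 − 17.5)/2 = 3.5 m; q_6 = 0.25 × 0.36 × 3.5 = 0.3150 m³/s
Q = Σ qᵢ = 21.64 m³/s

21.6 m³/s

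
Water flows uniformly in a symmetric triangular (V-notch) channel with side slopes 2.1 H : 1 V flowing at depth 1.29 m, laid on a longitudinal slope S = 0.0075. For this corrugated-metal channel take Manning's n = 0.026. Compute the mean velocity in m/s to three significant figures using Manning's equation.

2.32 m/s

A = z·y² = 2.1×1.29² = 3.495 m²
P = 2y√(1+z²) = 2×1.29×√(1+2.1²) = 6.001 m
R = A/P = 3.495/6.001 = 0.5823 m
Q = (1/n)·A·R^(2/3)·S^(1/2) = (1/0.026) × 3.495 × 0.5823^(2/3) × 0.0075^(1/2) = 8.117 m³/s
V = Q/A = 8.117/3.495 = 2.323 m/s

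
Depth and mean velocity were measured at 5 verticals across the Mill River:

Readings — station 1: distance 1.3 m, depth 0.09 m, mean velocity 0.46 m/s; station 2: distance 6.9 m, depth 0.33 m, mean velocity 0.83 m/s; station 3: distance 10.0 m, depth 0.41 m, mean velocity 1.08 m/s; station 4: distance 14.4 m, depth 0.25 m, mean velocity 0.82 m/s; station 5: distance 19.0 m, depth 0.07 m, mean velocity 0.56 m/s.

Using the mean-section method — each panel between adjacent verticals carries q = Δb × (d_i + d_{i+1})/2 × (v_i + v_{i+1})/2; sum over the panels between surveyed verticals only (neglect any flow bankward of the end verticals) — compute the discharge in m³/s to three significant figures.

3.74 m³/s

Panel 1-2: Δb = 5.6 m, d̄ = (0.09+0.33)/2 = 0.21, v̄ = (0.46+0.83)/2 = 0.645 → q = 5.6×0.21×0.645 = 0.7585 m³/s
Panel 2-3: Δb = 3.1 m, d̄ = (0.33+0.41)/2 = 0.37, v̄ = (0.83+1.08)/2 = 0.955 → q = 3.1×0.37×0.955 = 1.095 m³/s
Panel 3-4: Δb = 4.4 m, d̄ = (0.41+0.25)/2 = 0.33, v̄ = (1.08+0.82)/2 = 0.95 → q = 4.4×0.33×0.95 = 1.379 m³/s
Panel 4-5: Δb = 4.6 m, d̄ = (0.25+0.07)/2 = 0.16, v̄ = (0.82+0.56)/2 = 0.69 → q = 4.6×0.16×0.69 = 0.5078 m³/s
Q = Σ q = 3.741 m³/s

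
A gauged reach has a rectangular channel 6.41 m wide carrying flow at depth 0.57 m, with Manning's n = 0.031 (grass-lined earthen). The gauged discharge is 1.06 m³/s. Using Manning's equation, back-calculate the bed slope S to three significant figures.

0.000213

A = b·y = 6.41 × 0.57 = 3.654 m²
P = b + 2y = 6.41 + 2×0.57 = 7.550 m
R = A/P = 3.654/7.550 = 0.4839 m
S = (Q·n / (1·A·R^(2/3)))² = (1.06×0.031 / (1×3.654×0.6164))² = 0.0002129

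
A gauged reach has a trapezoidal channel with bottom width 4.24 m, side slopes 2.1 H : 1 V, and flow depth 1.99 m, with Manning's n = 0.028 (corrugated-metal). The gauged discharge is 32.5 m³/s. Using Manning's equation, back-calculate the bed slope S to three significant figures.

0.00221

A = (b + z·y)·y = (4.24 + 2.1×1.99)×1.99 = 16.75 m²
P = b + 2y√(1+z²) = 4.24 + 2×1.99×√(1+2.1²) = 13.50 m
R = A/P = 16.75/13.50 = 1.241 m
S = (Q·n / (1·A·R^(2/3)))² = (32.5×0.028 / (1×16.75×1.155))² = 0.002212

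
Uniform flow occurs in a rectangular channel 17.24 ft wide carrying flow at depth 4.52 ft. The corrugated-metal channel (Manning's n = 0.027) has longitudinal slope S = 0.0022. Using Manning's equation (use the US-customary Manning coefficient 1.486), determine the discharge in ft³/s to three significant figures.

415 ft³/s

A = b·y = 17.24 × 4.52 = 77.92 ft²
P = b + 2y = 17.24 + 2×4.52 = 26.28 ft
R = A/P = 77.92/26.28 = 2.965 ft
Q = (1.486/n)·A·R^(2/3)·S^(1/2) = (1.486/0.027) × 77.92 × 2.965^(2/3) × 0.0022^(1/2) = 415.2 ft³/s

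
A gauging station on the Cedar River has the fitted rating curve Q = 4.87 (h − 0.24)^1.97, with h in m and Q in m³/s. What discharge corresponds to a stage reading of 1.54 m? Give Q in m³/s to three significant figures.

Q = 4.87 × (1.54 − 0.24)^1.97 = 4.87 × 1.3^1.97 = 8.166 m³/s

8.17 m³/s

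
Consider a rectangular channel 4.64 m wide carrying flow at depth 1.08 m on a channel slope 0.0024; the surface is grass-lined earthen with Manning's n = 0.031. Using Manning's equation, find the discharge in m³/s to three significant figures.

A = b·y = 4.64 × 1.08 = 5.011 m²
P = b + 2y = 4.64 + 2×1.08 = 6.800 m
R = A/P = 5.011/6.800 = 0.7369 m
Q = (1/n)·A·R^(2/3)·S^(1/2) = (1/0.031) × 5.011 × 0.7369^(2/3) × 0.0024^(1/2) = 6.461 m³/s

6.46 m³/s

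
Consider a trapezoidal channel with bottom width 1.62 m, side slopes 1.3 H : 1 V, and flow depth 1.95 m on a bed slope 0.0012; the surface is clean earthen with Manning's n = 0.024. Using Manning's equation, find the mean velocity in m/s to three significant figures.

1.45 m/s

A = (b + z·y)·y = (1.62 + 1.3×1.95)×1.95 = 8.102 m²
P = b + 2y√(1+z²) = 1.62 + 2×1.95×√(1+1.3²) = 8.016 m
R = A/P = 8.102/8.016 = 1.011 m
Q = (1/n)·A·R^(2/3)·S^(1/2) = (1/0.024) × 8.102 × 1.011^(2/3) × 0.0012^(1/2) = 11.78 m³/s
V = Q/A = 11.78/8.102 = 1.454 m/s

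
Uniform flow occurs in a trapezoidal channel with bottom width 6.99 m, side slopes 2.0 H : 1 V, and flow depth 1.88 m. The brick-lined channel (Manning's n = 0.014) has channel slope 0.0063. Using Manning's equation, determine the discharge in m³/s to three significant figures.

137 m³/s

A = (b + z·y)·y = (6.99 + 2.0×1.88)×1.88 = 20.21 m²
P = b + 2y√(1+z²) = 6.99 + 2×1.88×√(1+2.0²) = 15.40 m
R = A/P = 20.21/15.40 = 1.313 m
Q = (1/n)·A·R^(2/3)·S^(1/2) = (1/0.014) × 20.21 × 1.313^(2/3) × 0.0063^(1/2) = 137.4 m³/s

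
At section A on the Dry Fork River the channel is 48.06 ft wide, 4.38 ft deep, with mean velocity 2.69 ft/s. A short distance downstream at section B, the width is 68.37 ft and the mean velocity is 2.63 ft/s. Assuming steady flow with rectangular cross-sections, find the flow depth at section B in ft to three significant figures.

Q = A₁V₁ = (48.06×4.38) × 2.69 = 566.3 ft³/s
d₂ = Q/(b₂ V₂) = 566.3/(68.37×2.63) = 3.149 ft

3.15 ft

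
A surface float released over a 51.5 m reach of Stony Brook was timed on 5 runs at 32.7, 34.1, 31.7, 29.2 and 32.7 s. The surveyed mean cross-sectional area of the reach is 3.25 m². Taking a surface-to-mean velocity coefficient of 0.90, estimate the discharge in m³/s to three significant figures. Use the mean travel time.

t̄ = (32.7 + 34.1 + 31.7 + 29.2 + 32.7) / 5 = 32.08 s
v_surface = L / t̄ = 51.5 / 32.08 = 1.605 m/s
v_mean = 0.90 × 1.605 = 1.445 m/s
Q = A × v_mean = 3.25 × 1.445 = 4.696 m³/s

4.70 m³/s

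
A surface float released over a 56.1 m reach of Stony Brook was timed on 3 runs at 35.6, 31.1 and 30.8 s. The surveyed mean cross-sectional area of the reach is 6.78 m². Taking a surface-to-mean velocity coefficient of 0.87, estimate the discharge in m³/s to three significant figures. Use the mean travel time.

t̄ = (35.6 + 31.1 + 30.8) / 3 = 32.5 s
v_surface = L / t̄ = 56.1 / 32.5 = 1.726 m/s
v_mean = 0.87 × 1.726 = 1.502 m/s
Q = A × v_mean = 6.78 × 1.502 = 10.18 m³/s

10.2 m³/s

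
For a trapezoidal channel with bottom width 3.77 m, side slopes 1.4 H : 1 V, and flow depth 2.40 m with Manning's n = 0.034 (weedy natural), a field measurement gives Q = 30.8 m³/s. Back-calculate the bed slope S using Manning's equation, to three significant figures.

A = (b + z·y)·y = (3.77 + 1.4×2.40)×2.40 = 17.11 m²
P = b + 2y√(1+z²) = 3.77 + 2×2.40×√(1+1.4²) = 12.03 m
R = A/P = 17.11/12.03 = 1.423 m
S = (Q·n / (1·A·R^(2/3)))² = (30.8×0.034 / (1×17.11×1.265))² = 0.002341

0.00234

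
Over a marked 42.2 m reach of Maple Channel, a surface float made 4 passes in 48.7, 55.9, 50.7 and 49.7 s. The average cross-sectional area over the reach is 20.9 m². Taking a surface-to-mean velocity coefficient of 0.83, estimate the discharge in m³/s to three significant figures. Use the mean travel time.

14.3 m³/s

t̄ = (48.7 + 55.9 + 50.7 + 49.7) / 4 = 51.25 s
v_surface = L / t̄ = 42.2 / 51.25 = 0.8234 m/s
v_mean = 0.83 × 0.8234 = 0.6834 m/s
Q = A × v_mean = 20.9 × 0.6834 = 14.28 m³/s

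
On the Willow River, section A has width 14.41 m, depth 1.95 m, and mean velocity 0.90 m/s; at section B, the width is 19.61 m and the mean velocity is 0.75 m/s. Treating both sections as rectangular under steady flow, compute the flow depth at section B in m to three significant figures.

1.72 m

Q = A₁V₁ = (14.41×1.95) × 0.90 = 25.29 m³/s
d₂ = Q/(b₂ V₂) = 25.29/(19.61×0.75) = 1.720 m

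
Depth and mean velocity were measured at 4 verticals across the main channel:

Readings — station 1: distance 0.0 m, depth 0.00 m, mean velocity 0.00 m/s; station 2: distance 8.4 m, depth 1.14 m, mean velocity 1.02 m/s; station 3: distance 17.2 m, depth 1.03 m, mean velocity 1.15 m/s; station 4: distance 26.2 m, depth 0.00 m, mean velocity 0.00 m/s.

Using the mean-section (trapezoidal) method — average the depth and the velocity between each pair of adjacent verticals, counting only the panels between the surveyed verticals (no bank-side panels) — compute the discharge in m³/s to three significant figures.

Panel 1-2: Δb = 8.4 m, d̄ = (0.00+1.14)/2 = 0.57, v̄ = (0.00+1.02)/2 = 0.51 → q = 8.4×0.57×0.51 = 2.442 m³/s
Panel 2-3: Δb = 8.8 m, d̄ = (1.14+1.03)/2 = 1.085, v̄ = (1.02+1.15)/2 = 1.085 → q = 8.8×1.085×1.085 = 10.36 m³/s
Panel 3-4: Δb = 9 m, d̄ = (1.03+0.00)/2 = 0.515, v̄ = (1.15+0.00)/2 = 0.575 → q = 9×0.515×0.575 = 2.665 m³/s
Q = Σ q = 15.47 m³/s

15.5 m³/s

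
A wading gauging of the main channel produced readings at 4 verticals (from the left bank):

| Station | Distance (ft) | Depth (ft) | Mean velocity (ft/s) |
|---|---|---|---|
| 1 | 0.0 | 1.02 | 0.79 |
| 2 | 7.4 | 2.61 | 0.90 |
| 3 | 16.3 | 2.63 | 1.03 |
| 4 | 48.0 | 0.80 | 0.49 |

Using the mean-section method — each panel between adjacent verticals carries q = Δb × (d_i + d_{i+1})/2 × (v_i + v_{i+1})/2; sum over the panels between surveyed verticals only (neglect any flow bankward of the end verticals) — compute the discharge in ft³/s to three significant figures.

Panel 1-2: Δb = 7.4 ft, d̄ = (1.02+2.61)/2 = 1.815, v̄ = (0.79+0.90)/2 = 0.845 → q = 7.4×1.815×0.845 = 11.35 ft³/s
Panel 2-3: Δb = 8.9 ft, d̄ = (2.61+2.63)/2 = 2.62, v̄ = (0.90+1.03)/2 = 0.965 → q = 8.9×2.62×0.965 = 22.50 ft³/s
Panel 3-4: Δb = 31.7 ft, d̄ = (2.63+0.80)/2 = 1.715, v̄ = (1.03+0.49)/2 = 0.76 → q = 31.7×1.715×0.76 = 41.32 ft³/s
Q = Σ q = 75.17 ft³/s

75.2 ft³/s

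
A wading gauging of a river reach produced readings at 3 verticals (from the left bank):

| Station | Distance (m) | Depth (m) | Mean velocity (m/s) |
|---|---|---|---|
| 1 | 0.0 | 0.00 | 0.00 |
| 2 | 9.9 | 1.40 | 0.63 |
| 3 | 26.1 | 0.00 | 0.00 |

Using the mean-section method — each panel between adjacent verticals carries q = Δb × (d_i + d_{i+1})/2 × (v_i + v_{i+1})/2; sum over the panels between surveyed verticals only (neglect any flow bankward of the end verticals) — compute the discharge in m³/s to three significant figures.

5.76 m³/s

Panel 1-2: Δb = 9.9 m, d̄ = (0.00+1.40)/2 = 0.7, v̄ = (0.00+0.63)/2 = 0.315 → q = 9.9×0.7×0.315 = 2.183 m³/s
Panel 2-3: Δb = 16.2 m, d̄ = (1.40+0.00)/2 = 0.7, v̄ = (0.63+0.00)/2 = 0.315 → q = 16.2×0.7×0.315 = 3.572 m³/s
Q = Σ q = 5.755 m³/s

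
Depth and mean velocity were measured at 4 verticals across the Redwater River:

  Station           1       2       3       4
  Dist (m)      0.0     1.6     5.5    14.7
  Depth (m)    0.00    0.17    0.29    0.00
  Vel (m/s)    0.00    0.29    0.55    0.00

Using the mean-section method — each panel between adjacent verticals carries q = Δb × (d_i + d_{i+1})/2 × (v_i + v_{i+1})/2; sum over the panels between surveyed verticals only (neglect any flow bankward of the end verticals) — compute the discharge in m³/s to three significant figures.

0.763 m³/s

Panel 1-2: Δb = 1.6 m, d̄ = (0.00+0.17)/2 = 0.085, v̄ = (0.00+0.29)/2 = 0.145 → q = 1.6×0.085×0.145 = 0.01972 m³/s
Panel 2-3: Δb = 3.9 m, d̄ = (0.17+0.29)/2 = 0.23, v̄ = (0.29+0.55)/2 = 0.42 → q = 3.9×0.23×0.42 = 0.3767 m³/s
Panel 3-4: Δb = 9.2 m, d̄ = (0.29+0.00)/2 = 0.145, v̄ = (0.55+0.00)/2 = 0.275 → q = 9.2×0.145×0.275 = 0.3669 m³/s
Q = Σ q = 0.7633 m³/s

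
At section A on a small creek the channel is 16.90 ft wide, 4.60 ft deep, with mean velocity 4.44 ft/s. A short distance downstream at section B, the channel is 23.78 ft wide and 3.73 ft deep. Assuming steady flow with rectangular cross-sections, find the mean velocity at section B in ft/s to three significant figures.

3.89 ft/s

Q = A₁V₁ = (16.90×4.60) × 4.44 = 345.2 ft³/s
A₂ = 23.78 × 3.73 = 88.70 ft²
V₂ = Q/A₂ = 345.2/88.70 = 3.891 ft/s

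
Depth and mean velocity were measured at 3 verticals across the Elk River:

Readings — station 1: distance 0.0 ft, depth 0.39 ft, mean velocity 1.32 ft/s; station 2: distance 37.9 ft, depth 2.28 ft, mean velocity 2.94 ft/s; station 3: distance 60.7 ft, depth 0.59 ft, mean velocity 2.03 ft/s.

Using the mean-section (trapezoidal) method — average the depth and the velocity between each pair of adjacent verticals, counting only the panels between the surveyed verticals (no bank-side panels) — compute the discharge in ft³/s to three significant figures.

Panel 1-2: Δb = 37.9 ft, d̄ = (0.39+2.28)/2 = 1.335, v̄ = (1.32+2.94)/2 = 2.13 → q = 37.9×1.335×2.13 = 107.8 ft³/s
Panel 2-3: Δb = 22.8 ft, d̄ = (2.28+0.59)/2 = 1.435, v̄ = (2.94+2.03)/2 = 2.485 → q = 22.8×1.435×2.485 = 81.30 ft³/s
Q = Σ q = 189.1 ft³/s

189 ft³/s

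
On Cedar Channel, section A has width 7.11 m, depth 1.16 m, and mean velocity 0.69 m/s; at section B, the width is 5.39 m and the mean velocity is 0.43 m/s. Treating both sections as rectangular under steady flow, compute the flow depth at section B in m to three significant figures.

2.46 m

Q = A₁V₁ = (7.11×1.16) × 0.69 = 5.691 m³/s
d₂ = Q/(b₂ V₂) = 5.691/(5.39×0.43) = 2.455 m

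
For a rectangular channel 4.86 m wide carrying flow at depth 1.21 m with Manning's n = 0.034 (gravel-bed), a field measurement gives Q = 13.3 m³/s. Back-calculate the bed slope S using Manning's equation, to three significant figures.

A = b·y = 4.86 × 1.21 = 5.881 m²
P = b + 2y = 4.86 + 2×1.21 = 7.280 m
R = A/P = 5.881/7.280 = 0.8078 m
S = (Q·n / (1·A·R^(2/3)))² = (13.3×0.034 / (1×5.881×0.8673))² = 0.007860

0.00786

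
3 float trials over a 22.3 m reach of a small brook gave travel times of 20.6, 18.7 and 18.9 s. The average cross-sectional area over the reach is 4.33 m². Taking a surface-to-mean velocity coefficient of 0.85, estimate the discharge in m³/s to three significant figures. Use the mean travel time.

4.23 m³/s

t̄ = (20.6 + 18.7 + 18.9) / 3 = 19.4 s
v_surface = L / t̄ = 22.3 / 19.4 = 1.149 m/s
v_mean = 0.85 × 1.149 = 0.9771 m/s
Q = A × v_mean = 4.33 × 0.9771 = 4.231 m³/s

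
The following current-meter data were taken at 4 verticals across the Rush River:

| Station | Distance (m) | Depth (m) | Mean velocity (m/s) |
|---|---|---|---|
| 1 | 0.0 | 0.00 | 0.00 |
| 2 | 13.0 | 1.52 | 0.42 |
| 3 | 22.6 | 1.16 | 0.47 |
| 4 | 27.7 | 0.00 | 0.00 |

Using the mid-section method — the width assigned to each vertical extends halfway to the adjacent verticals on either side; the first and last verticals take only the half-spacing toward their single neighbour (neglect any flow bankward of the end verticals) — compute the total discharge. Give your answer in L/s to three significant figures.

11200 L/s

w_2 = (22.6 − 0.0)/2 = 11.3 m; q_2 = 0.42 × 1.52 × 11.3 = 7.214 m³/s
w_3 = (27.7 − 13.0)/2 = 7.35 m; q_3 = 0.47 × 1.16 × 7.35 = 4.007 m³/s
Stations 1, 4 contribute zero (depth or velocity is 0).
Q = Σ qᵢ = 11.22 m³/s
= 11.22 × 1000 = 11220 L/s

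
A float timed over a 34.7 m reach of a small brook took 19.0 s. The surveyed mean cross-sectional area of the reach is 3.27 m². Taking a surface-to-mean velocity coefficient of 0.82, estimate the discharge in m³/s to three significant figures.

4.90 m³/s

v_surface = L / t̄ = 34.7 / 19 = 1.826 m/s
v_mean = 0.82 × 1.826 = 1.498 m/s
Q = A × v_mean = 3.27 × 1.498 = 4.897 m³/s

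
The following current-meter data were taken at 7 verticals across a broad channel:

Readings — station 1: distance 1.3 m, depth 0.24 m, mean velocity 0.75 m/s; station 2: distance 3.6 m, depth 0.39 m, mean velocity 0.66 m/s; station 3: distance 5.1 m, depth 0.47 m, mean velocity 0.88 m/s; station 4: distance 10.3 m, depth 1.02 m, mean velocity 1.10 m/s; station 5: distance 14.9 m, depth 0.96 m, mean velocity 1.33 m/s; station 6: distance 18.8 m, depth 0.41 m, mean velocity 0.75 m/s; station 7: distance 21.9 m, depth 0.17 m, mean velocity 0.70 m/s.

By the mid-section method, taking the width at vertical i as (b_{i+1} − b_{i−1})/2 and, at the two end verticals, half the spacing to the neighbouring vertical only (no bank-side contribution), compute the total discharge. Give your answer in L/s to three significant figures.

14300 L/s

w_1 = (3.6 − 1.3)/2 = 1.15 m; q_1 = 0.75 × 0.24 × 1.15 = 0.2070 m³/s
w_2 = (5.1 − 1.3)/2 = 1.9 m; q_2 = 0.66 × 0.39 × 1.9 = 0.4891 m³/s
w_3 = (10.3 − 3.6)/2 = 3.35 m; q_3 = 0.88 × 0.47 × 3.35 = 1.386 m³/s
w_4 = (14.9 − 5.1)/2 = 4.9 m; q_4 = 1.10 × 1.02 × 4.9 = 5.498 m³/s
w_5 = (18.8 − 10.3)/2 = 4.25 m; q_5 = 1.33 × 0.96 × 4.25 = 5.426 m³/s
w_6 = (21.9 − 14.9)/2 = 3.5 m; q_6 = 0.75 × 0.41 × 3.5 = 1.076 m³/s
w_7 = (21.9 − 18.8)/2 = 1.55 m; q_7 = 0.70 × 0.17 × 1.55 = 0.1845 m³/s
Q = Σ qᵢ = 14.27 m³/s
= 14.27 × 1000 = 14270 L/s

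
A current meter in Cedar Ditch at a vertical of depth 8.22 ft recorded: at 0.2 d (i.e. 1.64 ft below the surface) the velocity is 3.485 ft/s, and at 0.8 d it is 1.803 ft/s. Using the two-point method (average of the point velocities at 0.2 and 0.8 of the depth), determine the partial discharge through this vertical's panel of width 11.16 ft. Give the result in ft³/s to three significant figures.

v̄ = (3.485 + 1.803) / 2 = 2.644 ft/s
q = v̄ × d × w = 2.644 × 8.22 × 11.16 = 242.5 ft³/s

243 ft³/s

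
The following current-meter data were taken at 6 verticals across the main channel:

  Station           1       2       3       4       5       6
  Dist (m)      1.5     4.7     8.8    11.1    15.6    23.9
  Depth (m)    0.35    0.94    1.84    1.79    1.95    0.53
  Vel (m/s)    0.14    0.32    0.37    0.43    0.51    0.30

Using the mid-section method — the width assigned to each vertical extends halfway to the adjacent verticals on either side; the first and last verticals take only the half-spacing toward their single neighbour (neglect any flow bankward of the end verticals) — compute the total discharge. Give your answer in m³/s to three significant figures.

13.0 m³/s

w_1 = (4.7 − 1.5)/2 = 1.6 m; q_1 = 0.14 × 0.35 × 1.6 = 0.07840 m³/s
w_2 = (8.8 − 1.5)/2 = 3.65 m; q_2 = 0.32 × 0.94 × 3.65 = 1.098 m³/s
w_3 = (11.1 − 4.7)/2 = 3.2 m; q_3 = 0.37 × 1.84 × 3.2 = 2.179 m³/s
w_4 = (15.6 − 8.8)/2 = 3.4 m; q_4 = 0.43 × 1.79 × 3.4 = 2.617 m³/s
w_5 = (23.9 − 11.1)/2 = 6.4 m; q_5 = 0.51 × 1.95 × 6.4 = 6.365 m³/s
w_6 = (23.9 − 15.6)/2 = 4.15 m; q_6 = 0.30 × 0.53 × 4.15 = 0.6599 m³/s
Q = Σ qᵢ = 13.00 m³/s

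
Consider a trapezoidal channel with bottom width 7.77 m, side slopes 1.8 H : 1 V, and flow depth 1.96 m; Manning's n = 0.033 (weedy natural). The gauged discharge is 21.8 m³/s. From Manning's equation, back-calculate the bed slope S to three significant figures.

A = (b + z·y)·y = (7.77 + 1.8×1.96)×1.96 = 22.14 m²
P = b + 2y√(1+z²) = 7.77 + 2×1.96×√(1+1.8²) = 15.84 m
R = A/P = 22.14/15.84 = 1.398 m
S = (Q·n / (1·A·R^(2/3)))² = (21.8×0.033 / (1×22.14×1.250))² = 0.0006753

0.000675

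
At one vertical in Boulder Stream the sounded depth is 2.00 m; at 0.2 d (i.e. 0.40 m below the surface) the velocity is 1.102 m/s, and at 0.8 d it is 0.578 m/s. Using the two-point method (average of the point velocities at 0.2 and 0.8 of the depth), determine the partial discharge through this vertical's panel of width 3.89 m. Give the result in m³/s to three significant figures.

6.54 m³/s

v̄ = (1.102 + 0.578) / 2 = 0.8400 m/s
q = v̄ × d × w = 0.8400 × 2.00 × 3.89 = 6.535 m³/s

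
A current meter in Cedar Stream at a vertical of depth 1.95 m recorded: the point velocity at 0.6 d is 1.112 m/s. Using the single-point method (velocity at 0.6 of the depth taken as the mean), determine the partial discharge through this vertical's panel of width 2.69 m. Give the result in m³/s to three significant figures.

5.83 m³/s

v̄ = v₀.₆ = 1.112 m/s
q = v̄ × d × w = 1.112 × 1.95 × 2.69 = 5.833 m³/s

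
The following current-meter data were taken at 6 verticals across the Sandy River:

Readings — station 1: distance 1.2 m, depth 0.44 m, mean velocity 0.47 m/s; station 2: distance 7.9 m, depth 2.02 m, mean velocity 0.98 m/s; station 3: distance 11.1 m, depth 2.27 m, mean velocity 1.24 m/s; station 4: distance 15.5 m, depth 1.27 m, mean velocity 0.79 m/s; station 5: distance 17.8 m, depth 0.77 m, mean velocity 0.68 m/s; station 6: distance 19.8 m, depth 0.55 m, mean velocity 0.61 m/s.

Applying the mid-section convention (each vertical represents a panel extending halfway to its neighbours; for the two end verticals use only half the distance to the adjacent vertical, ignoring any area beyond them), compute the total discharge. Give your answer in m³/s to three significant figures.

26.0 m³/s

w_1 = (7.9 − 1.2)/2 = 3.35 m; q_1 = 0.47 × 0.44 × 3.35 = 0.6928 m³/s
w_2 = (11.1 − 1.2)/2 = 4.95 m; q_2 = 0.98 × 2.02 × 4.95 = 9.799 m³/s
w_3 = (15.5 − 7.9)/2 = 3.8 m; q_3 = 1.24 × 2.27 × 3.8 = 10.70 m³/s
w_4 = (17.8 − 11.1)/2 = 3.35 m; q_4 = 0.79 × 1.27 × 3.35 = 3.361 m³/s
w_5 = (19.8 − 15.5)/2 = 2.15 m; q_5 = 0.68 × 0.77 × 2.15 = 1.126 m³/s
w_6 = (19.8 − 17.8)/2 = 1 m; q_6 = 0.61 × 0.55 × 1 = 0.3355 m³/s
Q = Σ qᵢ = 26.01 m³/s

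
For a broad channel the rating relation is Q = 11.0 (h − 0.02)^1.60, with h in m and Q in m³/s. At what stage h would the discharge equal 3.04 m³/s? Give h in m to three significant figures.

h − h₀ = (Q/C)^(1/b) = (3.04/11.0)^(1/1.60) = 0.4476 m
h = 0.02 + 0.4476 = 0.4676 m

0.468 m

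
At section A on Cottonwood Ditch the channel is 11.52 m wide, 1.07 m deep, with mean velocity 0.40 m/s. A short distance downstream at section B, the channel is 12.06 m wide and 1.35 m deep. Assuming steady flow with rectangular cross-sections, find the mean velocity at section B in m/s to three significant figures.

Q = A₁V₁ = (11.52×1.07) × 0.40 = 4.931 m³/s
A₂ = 12.06 × 1.35 = 16.28 m²
V₂ = Q/A₂ = 4.931/16.28 = 0.3028 m/s

0.303 m/s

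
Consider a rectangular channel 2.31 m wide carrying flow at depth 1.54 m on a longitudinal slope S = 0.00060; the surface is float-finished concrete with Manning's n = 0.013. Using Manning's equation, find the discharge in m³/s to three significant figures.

A = b·y = 2.31 × 1.54 = 3.557 m²
P = b + 2y = 2.31 + 2×1.54 = 5.390 m
R = A/P = 3.557/5.390 = 0.6600 m
Q = (1/n)·A·R^(2/3)·S^(1/2) = (1/0.013) × 3.557 × 0.6600^(2/3) × 0.00060^(1/2) = 5.081 m³/s

5.08 m³/s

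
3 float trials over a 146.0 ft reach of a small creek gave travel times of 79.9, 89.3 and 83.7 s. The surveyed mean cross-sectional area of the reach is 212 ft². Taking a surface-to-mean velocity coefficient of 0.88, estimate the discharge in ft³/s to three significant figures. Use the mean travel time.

t̄ = (79.9 + 89.3 + 83.7) / 3 = 84.3 s
v_surface = L / t̄ = 146.0 / 84.3 = 1.732 ft/s
v_mean = 0.88 × 1.732 = 1.524 ft/s
Q = A × v_mean = 212 × 1.524 = 323.1 ft³/s

323 ft³/s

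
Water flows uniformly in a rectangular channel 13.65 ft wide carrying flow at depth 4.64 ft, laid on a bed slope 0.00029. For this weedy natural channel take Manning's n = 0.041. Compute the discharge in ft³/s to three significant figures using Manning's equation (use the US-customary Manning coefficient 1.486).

77.0 ft³/s

A = b·y = 13.65 × 4.64 = 63.34 ft²
P = b + 2y = 13.65 + 2×4.64 = 22.93 ft
R = A/P = 63.34/22.93 = 2.762 ft
Q = (1.486/n)·A·R^(2/3)·S^(1/2) = (1.486/0.041) × 63.34 × 2.762^(2/3) × 0.00029^(1/2) = 76.96 ft³/s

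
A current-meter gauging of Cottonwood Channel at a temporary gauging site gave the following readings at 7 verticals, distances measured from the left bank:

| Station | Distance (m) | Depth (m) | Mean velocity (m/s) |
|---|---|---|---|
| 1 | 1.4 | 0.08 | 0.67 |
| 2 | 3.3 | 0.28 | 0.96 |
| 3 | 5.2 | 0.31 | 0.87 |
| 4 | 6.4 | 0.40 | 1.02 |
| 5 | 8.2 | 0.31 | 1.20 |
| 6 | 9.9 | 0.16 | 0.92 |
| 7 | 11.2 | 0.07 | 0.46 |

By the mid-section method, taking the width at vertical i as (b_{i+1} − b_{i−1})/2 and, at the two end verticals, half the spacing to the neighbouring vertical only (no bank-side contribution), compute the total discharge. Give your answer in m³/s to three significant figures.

w_1 = (3.3 − 1.4)/2 = 0.95 m; q_1 = 0.67 × 0.08 × 0.95 = 0.05092 m³/s
w_2 = (5.2 − 1.4)/2 = 1.9 m; q_2 = 0.96 × 0.28 × 1.9 = 0.5107 m³/s
w_3 = (6.4 − 3.3)/2 = 1.55 m; q_3 = 0.87 × 0.31 × 1.55 = 0.4180 m³/s
w_4 = (8.2 − 5.2)/2 = 1.5 m; q_4 = 1.02 × 0.40 × 1.5 = 0.6120 m³/s
w_5 = (9.9 − 6.4)/2 = 1.75 m; q_5 = 1.20 × 0.31 × 1.75 = 0.6510 m³/s
w_6 = (11.2 − 8.2)/2 = 1.5 m; q_6 = 0.92 × 0.16 × 1.5 = 0.2208 m³/s
w_7 = (11.2 − 9.9)/2 = 0.65 m; q_7 = 0.46 × 0.07 × 0.65 = 0.02093 m³/s
Q = Σ qᵢ = 2.484 m³/s

2.48 m³/s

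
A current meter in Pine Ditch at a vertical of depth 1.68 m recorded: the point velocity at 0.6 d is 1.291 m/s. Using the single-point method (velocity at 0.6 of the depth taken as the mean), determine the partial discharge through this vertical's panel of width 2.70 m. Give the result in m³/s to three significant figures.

5.86 m³/s

v̄ = v₀.₆ = 1.291 m/s
q = v̄ × d × w = 1.291 × 1.68 × 2.70 = 5.856 m³/s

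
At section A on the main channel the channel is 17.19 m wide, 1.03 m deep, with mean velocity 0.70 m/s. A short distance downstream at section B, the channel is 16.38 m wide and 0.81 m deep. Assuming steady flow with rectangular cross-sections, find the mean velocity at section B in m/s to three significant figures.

0.934 m/s

Q = A₁V₁ = (17.19×1.03) × 0.70 = 12.39 m³/s
A₂ = 16.38 × 0.81 = 13.27 m²
V₂ = Q/A₂ = 12.39/13.27 = 0.9341 m/s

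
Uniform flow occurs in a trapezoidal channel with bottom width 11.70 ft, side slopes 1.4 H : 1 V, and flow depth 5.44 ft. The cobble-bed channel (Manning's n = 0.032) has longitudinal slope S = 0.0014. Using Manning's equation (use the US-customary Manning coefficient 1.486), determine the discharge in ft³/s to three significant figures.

A = (b + z·y)·y = (11.70 + 1.4×5.44)×5.44 = 105.1 ft²
P = b + 2y√(1+z²) = 11.70 + 2×5.44×√(1+1.4²) = 30.42 ft
R = A/P = 105.1/30.42 = 3.454 ft
Q = (1.486/n)·A·R^(2/3)·S^(1/2) = (1.486/0.032) × 105.1 × 3.454^(2/3) × 0.0014^(1/2) = 417.2 ft³/s

417 ft³/s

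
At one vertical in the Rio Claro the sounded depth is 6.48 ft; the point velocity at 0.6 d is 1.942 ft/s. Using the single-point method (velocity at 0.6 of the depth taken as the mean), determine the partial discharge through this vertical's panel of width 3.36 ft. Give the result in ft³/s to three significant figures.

v̄ = v₀.₆ = 1.942 ft/s
q = v̄ × d × w = 1.942 × 6.48 × 3.36 = 42.28 ft³/s

42.3 ft³/s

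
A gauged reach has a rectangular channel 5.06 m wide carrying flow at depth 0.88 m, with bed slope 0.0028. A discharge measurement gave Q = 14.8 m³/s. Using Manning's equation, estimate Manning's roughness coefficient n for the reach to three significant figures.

A = b·y = 5.06 × 0.88 = 4.453 m²
P = b + 2y = 5.06 + 2×0.88 = 6.820 m
R = A/P = 4.453/6.820 = 0.6529 m
n = (1/Q)·A·R^(2/3)·S^(1/2) = (1/14.8) × 4.453 × 0.7526 × 0.05292 = 0.01198

0.0120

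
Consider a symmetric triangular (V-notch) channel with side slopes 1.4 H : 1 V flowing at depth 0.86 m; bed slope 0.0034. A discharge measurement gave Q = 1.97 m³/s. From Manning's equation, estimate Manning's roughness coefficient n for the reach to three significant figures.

0.0152

A = z·y² = 1.4×0.86² = 1.035 m²
P = 2y√(1+z²) = 2×0.86×√(1+1.4²) = 2.959 m
R = A/P = 1.035/2.959 = 0.3499 m
n = (1/Q)·A·R^(2/3)·S^(1/2) = (1/1.97) × 1.035 × 0.4966 × 0.05831 = 0.01522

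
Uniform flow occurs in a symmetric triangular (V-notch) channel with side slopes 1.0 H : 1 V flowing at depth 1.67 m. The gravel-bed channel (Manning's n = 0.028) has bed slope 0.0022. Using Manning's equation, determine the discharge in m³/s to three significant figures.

A = z·y² = 1.0×1.67² = 2.789 m²
P = 2y√(1+z²) = 2×1.67×√(1+1.0²) = 4.723 m
R = A/P = 2.789/4.723 = 0.5904 m
Q = (1/n)·A·R^(2/3)·S^(1/2) = (1/0.028) × 2.789 × 0.5904^(2/3) × 0.0022^(1/2) = 3.288 m³/s

3.29 m³/s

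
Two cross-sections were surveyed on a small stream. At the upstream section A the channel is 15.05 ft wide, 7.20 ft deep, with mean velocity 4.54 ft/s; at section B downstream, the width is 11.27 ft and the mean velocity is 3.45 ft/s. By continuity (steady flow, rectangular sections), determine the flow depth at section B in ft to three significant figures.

12.7 ft

Q = A₁V₁ = (15.05×7.20) × 4.54 = 492.0 ft³/s
d₂ = Q/(b₂ V₂) = 492.0/(11.27×3.45) = 12.65 ft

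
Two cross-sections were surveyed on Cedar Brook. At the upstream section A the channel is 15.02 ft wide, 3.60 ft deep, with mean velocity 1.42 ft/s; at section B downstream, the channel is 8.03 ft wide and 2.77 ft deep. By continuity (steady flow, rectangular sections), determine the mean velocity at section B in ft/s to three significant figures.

3.45 ft/s

Q = A₁V₁ = (15.02×3.60) × 1.42 = 76.78 ft³/s
A₂ = 8.03 × 2.77 = 22.24 ft²
V₂ = Q/A₂ = 76.78/22.24 = 3.452 ft/s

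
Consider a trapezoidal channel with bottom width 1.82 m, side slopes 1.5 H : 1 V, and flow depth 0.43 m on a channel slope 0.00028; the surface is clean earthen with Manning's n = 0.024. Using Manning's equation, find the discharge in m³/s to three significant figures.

A = (b + z·y)·y = (1.82 + 1.5×0.43)×0.43 = 1.060 m²
P = b + 2y√(1+z²) = 1.82 + 2×0.43×√(1+1.5²) = 3.370 m
R = A/P = 1.060/3.370 = 0.3145 m
Q = (1/n)·A·R^(2/3)·S^(1/2) = (1/0.024) × 1.060 × 0.3145^(2/3) × 0.00028^(1/2) = 0.3418 m³/s

0.342 m³/s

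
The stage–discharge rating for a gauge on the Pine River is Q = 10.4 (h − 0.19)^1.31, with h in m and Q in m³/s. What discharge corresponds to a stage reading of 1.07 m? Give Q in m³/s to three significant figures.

8.80 m³/s

Q = 10.4 × (1.07 − 0.19)^1.31 = 10.4 × 0.88^1.31 = 8.796 m³/s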